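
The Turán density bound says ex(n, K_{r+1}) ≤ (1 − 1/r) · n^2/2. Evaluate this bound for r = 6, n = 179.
Turán density bound = (5/6) · 179^2/2 = 160205/12 ≈ 13350.4167

Turán's theorem: ex(n, K_{r+1}) is achieved by the complete r-partite Turán graph T(n, r) with parts as balanced as possible, and is at most (1 − 1/r) · n^2/2. For r = 6, n = 179: the density bound is (5/6) · 32041/2 = 160205/12 ≈ 13350.4167. The integer-valued extremum is e(T(179, 6)) = 13350, which is strictly less than the density bound 160205/12 since 6 ∤ 179 (the parts of T(179, 6) cannot all be equal).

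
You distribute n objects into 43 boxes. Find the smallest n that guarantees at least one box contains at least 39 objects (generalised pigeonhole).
n = (39 − 1)·43 + 1 = 1635

By the generalised pigeonhole principle, to guarantee some box contains ≥ r objects we need more than (r − 1) · k objects total. Threshold: n = (r − 1) · k + 1. With r = 39 and k = 43: n = 38 · 43 + 1 = 1634 + 1 = 1635. For n = 1634 = 38 · 43, we can put exactly 38 objects in every box, avoiding 39 in any single one — so 1635 is tight.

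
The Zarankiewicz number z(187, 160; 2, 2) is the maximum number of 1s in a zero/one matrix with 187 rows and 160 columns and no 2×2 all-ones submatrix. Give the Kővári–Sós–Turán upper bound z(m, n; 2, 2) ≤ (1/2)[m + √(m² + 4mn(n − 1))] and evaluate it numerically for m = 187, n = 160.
z(187, 160; 2, 2) ≤ (1/2)[187 + √(187² + 4·187·160·159)] = (1/2)[187 + √19064089] = 2276.6221

Kővári–Sós–Turán: let r_1, ..., r_187 be the row sums and z = Σ r_i the total number of 1s. Each pair of columns can share at most one row with both entries 1 (else a 2×2 all-ones block appears), so Σ_i C(r_i, 2) ≤ C(160, 2) = 12720. By convexity Σ_i C(r_i, 2) ≥ 187·C(z/187, 2) = z(z − 187)/(2·187), giving z² − 187z − 187·160·159 ≤ 0 and hence z ≤ (1/2)[187 + √(34969 + 4·4757280)] = (1/2)[187 + √19064089] ≈ (1/2)(187 + 4366.2443) = 2276.6221.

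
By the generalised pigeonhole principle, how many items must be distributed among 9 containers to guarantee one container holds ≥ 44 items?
n = (44 − 1)·9 + 1 = 388

By the generalised pigeonhole principle, to guarantee some box contains ≥ r objects we need more than (r − 1) · k objects total. Threshold: n = (r − 1) · k + 1. With r = 44 and k = 9: n = 43 · 9 + 1 = 387 + 1 = 388. For n = 387 = 43 · 9, we can put exactly 43 objects in every box, avoiding 44 in any single one — so 388 is tight.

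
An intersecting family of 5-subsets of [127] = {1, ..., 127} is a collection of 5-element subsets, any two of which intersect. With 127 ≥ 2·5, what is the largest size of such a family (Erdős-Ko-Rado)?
max |F| = C(126, 4) = 10009125

Erdős-Ko-Rado (1961): when n ≥ 2k, max |F| = C(n−1, k−1). The bound is attained by the star {A : i ∈ A} for any fixed i ∈ [n]. Here C(127−1, 5−1) = C(126, 4) = 10009125.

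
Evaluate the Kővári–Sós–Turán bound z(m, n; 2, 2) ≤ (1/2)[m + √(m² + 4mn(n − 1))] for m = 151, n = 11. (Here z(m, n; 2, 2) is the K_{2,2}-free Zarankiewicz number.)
z(151, 11; 2, 2) ≤ (1/2)[151 + √(151² + 4·151·11·10)] = (1/2)[151 + √89241] = 224.8662

Kővári–Sós–Turán: let r_1, ..., r_151 be the row sums and z = Σ r_i the total number of 1s. Each pair of columns can share at most one row with both entries 1 (else a 2×2 all-ones block appears), so Σ_i C(r_i, 2) ≤ C(11, 2) = 55. By convexity Σ_i C(r_i, 2) ≥ 151·C(z/151, 2) = z(z − 151)/(2·151), giving z² − 151z − 151·11·10 ≤ 0 and hence z ≤ (1/2)[151 + √(22801 + 4·16610)] = (1/2)[151 + √89241] ≈ (1/2)(151 + 298.7323) = 224.8662.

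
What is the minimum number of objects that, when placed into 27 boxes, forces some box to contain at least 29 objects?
n = (29 − 1)·27 + 1 = 757

By the generalised pigeonhole principle, to guarantee some box contains ≥ r objects we need more than (r − 1) · k objects total. Threshold: n = (r − 1) · k + 1. With r = 29 and k = 27: n = 28 · 27 + 1 = 756 + 1 = 757. For n = 756 = 28 · 27, we can put exactly 28 objects in every box, avoiding 29 in any single one — so 757 is tight.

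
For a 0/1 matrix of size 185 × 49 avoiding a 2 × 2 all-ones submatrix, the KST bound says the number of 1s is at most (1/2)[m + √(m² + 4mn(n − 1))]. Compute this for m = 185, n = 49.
z(185, 49; 2, 2) ≤ (1/2)[185 + √(185² + 4·185·49·48)] = (1/2)[185 + √1774705] = 758.5903

Kővári–Sós–Turán: let r_1, ..., r_185 be the row sums and z = Σ r_i the total number of 1s. Each pair of columns can share at most one row with both entries 1 (else a 2×2 all-ones block appears), so Σ_i C(r_i, 2) ≤ C(49, 2) = 1176. By convexity Σ_i C(r_i, 2) ≥ 185·C(z/185, 2) = z(z − 185)/(2·185), giving z² − 185z − 185·49·48 ≤ 0 and hence z ≤ (1/2)[185 + √(34225 + 4·435120)] = (1/2)[185 + √1774705] ≈ (1/2)(185 + 1332.1805) = 758.5903.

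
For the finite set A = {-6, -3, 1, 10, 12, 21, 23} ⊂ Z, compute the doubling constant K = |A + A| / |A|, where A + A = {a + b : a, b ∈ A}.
K = |A + A| / |A| = 24/7

Enumerate A + A = {a + b : a, b ∈ A}. With |A| = 7, there are |A|^2 = 49 ordered sum pairs; collecting distinct values, A + A = {-12, -9, -6, -5, -2, 2, 4, 6, 7, 9, 11, 13, 15, 17, 18, 20, 22, 24, 31, 33, 35, 42, 44, 46}, so |A + A| = 24. Thus K = 24/7. For comparison, the minimum possible |A + A| over all 7-element sets is 2·7 − 1 = 13 (so min K = 13/7), attained only by arithmetic progressions.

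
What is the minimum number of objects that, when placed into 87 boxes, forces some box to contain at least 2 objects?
n = (2 − 1)·87 + 1 = 88

By the generalised pigeonhole principle, to guarantee some box contains ≥ r objects we need more than (r − 1) · k objects total. Threshold: n = (r − 1) · k + 1. With r = 2 and k = 87: n = 1 · 87 + 1 = 87 + 1 = 88. For n = 87 = 1 · 87, we can put exactly 1 objects in every box, avoiding 2 in any single one — so 88 is tight.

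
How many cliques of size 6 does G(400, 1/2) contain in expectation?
E[# K_6] = C(400, 6) · (1/2)^C(6, 2) = 5478557838600 / 2^15 = 684819729825/4096 ≈ 167192316.851807

For each 6-subset S of vertices (there are C(400, 6) = 5478557838600 such S), let X_S = 1 if S induces a K_6 (all C(6, 2) = 15 edges present). Then P(X_S = 1) = (1/2)^15 = 1/32768. By linearity of expectation, E[# K_6] = C(400, 6) · (1/2)^15 = 5478557838600 / 32768 = 684819729825/4096 ≈ 167192316.851807.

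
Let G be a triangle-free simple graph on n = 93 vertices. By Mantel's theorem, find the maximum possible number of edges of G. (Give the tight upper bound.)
ex(93, K_3) = ⌊93^2/4⌋ = 2162

Mantel (1907): a triangle-free graph on n vertices has at most ⌊n^2/4⌋ edges, with equality for the complete bipartite graph K_{⌊n/2⌋, ⌈n/2⌉}. For n = 93: ⌊93^2/4⌋ = ⌊8649/4⌋ = 2162. The extremal graph is K_{46, 47}, which has 46·47 = 2162 edges.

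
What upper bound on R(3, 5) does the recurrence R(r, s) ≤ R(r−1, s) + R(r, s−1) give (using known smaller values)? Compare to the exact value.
R(3, 5) ≤ R(2, 5) + R(3, 4) = 5 + 9 = 14; exact value R(3, 5) = 14.

The Erdős–Szekeres recurrence R(r, s) ≤ R(r−1, s) + R(r, s−1) applied to (r, s) = (3, 5) gives
  R(3, 5) ≤ R(2, 5) + R(3, 4) = 5 + 9 = 14.
(Recall R(2, k) = k and R is symmetric.) Here the recurrence bound is tight: a matching lower-bound construction on K_{13} shows R(3, 5) > 13, so R(3, 5) = 14 exactly.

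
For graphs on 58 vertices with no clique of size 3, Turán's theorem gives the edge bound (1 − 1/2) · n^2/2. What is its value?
Turán density bound = (1/2) · 58^2/2 = 841

Turán's theorem: ex(n, K_{r+1}) is achieved by the complete r-partite Turán graph T(n, r) with parts as balanced as possible, and is at most (1 − 1/r) · n^2/2. For r = 2, n = 58: the density bound is (1/2) · 3364/2 = 841. Since 2 ∣ 58, the Turán graph T(58, 2) has parts of equal size 29, and its edge count e(T(58, 2)) = 841 attains the density bound exactly.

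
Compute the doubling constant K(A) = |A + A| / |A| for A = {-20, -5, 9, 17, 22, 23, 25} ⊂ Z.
K = |A + A| / |A| = 26/7

Enumerate A + A = {a + b : a, b ∈ A}. With |A| = 7, there are |A|^2 = 49 ordered sum pairs; collecting distinct values, A + A = {-40, -25, -11, -10, -3, 2, 3, 4, 5, 12, 17, 18, 20, 26, 31, 32, 34, 39, 40, 42, 44, 45, 46, 47, 48, 50}, so |A + A| = 26. Thus K = 26/7. For comparison, the minimum possible |A + A| over all 7-element sets is 2·7 − 1 = 13 (so min K = 13/7), attained only by arithmetic progressions.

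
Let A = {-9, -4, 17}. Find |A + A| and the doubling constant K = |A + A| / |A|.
K = |A + A| / |A| = 6/3 = 2

Enumerate A + A = {a + b : a, b ∈ A}. With |A| = 3, there are |A|^2 = 9 ordered sum pairs; collecting distinct values, A + A = {-18, -13, -8, 8, 13, 34}, so |A + A| = 6. Thus K = 6/3 = 2. For comparison, the minimum possible |A + A| over all 3-element sets is 2·3 − 1 = 5 (so min K = 5/3), attained only by arithmetic progressions.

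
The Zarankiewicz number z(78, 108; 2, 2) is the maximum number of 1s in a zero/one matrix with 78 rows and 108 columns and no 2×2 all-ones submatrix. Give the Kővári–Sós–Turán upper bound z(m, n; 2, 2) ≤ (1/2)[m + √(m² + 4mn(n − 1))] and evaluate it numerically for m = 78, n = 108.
z(78, 108; 2, 2) ≤ (1/2)[78 + √(78² + 4·78·108·107)] = (1/2)[78 + √3611556] = 989.2047

Kővári–Sós–Turán: let r_1, ..., r_78 be the row sums and z = Σ r_i the total number of 1s. Each pair of columns can share at most one row with both entries 1 (else a 2×2 all-ones block appears), so Σ_i C(r_i, 2) ≤ C(108, 2) = 5778. By convexity Σ_i C(r_i, 2) ≥ 78·C(z/78, 2) = z(z − 78)/(2·78), giving z² − 78z − 78·108·107 ≤ 0 and hence z ≤ (1/2)[78 + √(6084 + 4·901368)] = (1/2)[78 + √3611556] ≈ (1/2)(78 + 1900.4094) = 989.2047.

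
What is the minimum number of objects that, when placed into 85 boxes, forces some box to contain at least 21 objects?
n = (21 − 1)·85 + 1 = 1701

By the generalised pigeonhole principle, to guarantee some box contains ≥ r objects we need more than (r − 1) · k objects total. Threshold: n = (r − 1) · k + 1. With r = 21 and k = 85: n = 20 · 85 + 1 = 1700 + 1 = 1701. For n = 1700 = 20 · 85, we can put exactly 20 objects in every box, avoiding 21 in any single one — so 1701 is tight.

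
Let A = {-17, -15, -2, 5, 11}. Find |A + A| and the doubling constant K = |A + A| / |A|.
K = |A + A| / |A| = 14/5

Enumerate A + A = {a + b : a, b ∈ A}. With |A| = 5, there are |A|^2 = 25 ordered sum pairs; collecting distinct values, A + A = {-34, -32, -30, -19, -17, -12, -10, -6, -4, 3, 9, 10, 16, 22}, so |A + A| = 14. Thus K = 14/5. For comparison, the minimum possible |A + A| over all 5-element sets is 2·5 − 1 = 9 (so min K = 9/5), attained only by arithmetic progressions.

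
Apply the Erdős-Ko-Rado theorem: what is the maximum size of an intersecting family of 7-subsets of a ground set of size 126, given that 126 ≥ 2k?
max |F| = C(125, 6) = 4690625500

The Erdős-Ko-Rado theorem states: for n ≥ 2k, an intersecting family of k-subsets of an n-element set has size at most C(n − 1, k − 1), with equality for 'star' families {A ⊆ [n] : |A| = k, i ∈ A} (fix an element i). For n = 126, k = 7: C(125, 6) = 4690625500.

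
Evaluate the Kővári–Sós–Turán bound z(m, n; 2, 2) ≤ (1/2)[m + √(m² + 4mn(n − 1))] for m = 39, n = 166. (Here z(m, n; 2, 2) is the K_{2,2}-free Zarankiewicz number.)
z(39, 166; 2, 2) ≤ (1/2)[39 + √(39² + 4·39·166·165)] = (1/2)[39 + √4274361] = 1053.2264

Kővári–Sós–Turán: let r_1, ..., r_39 be the row sums and z = Σ r_i the total number of 1s. Each pair of columns can share at most one row with both entries 1 (else a 2×2 all-ones block appears), so Σ_i C(r_i, 2) ≤ C(166, 2) = 13695. By convexity Σ_i C(r_i, 2) ≥ 39·C(z/39, 2) = z(z − 39)/(2·39), giving z² − 39z − 39·166·165 ≤ 0 and hence z ≤ (1/2)[39 + √(1521 + 4·1068210)] = (1/2)[39 + √4274361] ≈ (1/2)(39 + 2067.4528) = 1053.2264.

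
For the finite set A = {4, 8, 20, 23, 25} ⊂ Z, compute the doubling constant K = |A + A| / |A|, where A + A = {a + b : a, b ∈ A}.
K = |A + A| / |A| = 15/5 = 3

Enumerate A + A = {a + b : a, b ∈ A}. With |A| = 5, there are |A|^2 = 25 ordered sum pairs; collecting distinct values, A + A = {8, 12, 16, 24, 27, 28, 29, 31, 33, 40, 43, 45, 46, 48, 50}, so |A + A| = 15. Thus K = 15/5 = 3. For comparison, the minimum possible |A + A| over all 5-element sets is 2·5 − 1 = 9 (so min K = 9/5), attained only by arithmetic progressions.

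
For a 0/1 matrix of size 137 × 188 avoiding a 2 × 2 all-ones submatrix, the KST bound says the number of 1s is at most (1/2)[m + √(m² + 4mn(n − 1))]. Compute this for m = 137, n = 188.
z(137, 188; 2, 2) ≤ (1/2)[137 + √(137² + 4·137·188·187)] = (1/2)[137 + √19284257] = 2264.1922

Kővári–Sós–Turán: let r_1, ..., r_137 be the row sums and z = Σ r_i the total number of 1s. Each pair of columns can share at most one row with both entries 1 (else a 2×2 all-ones block appears), so Σ_i C(r_i, 2) ≤ C(188, 2) = 17578. By convexity Σ_i C(r_i, 2) ≥ 137·C(z/137, 2) = z(z − 137)/(2·137), giving z² − 137z − 137·188·187 ≤ 0 and hence z ≤ (1/2)[137 + √(18769 + 4·4816372)] = (1/2)[137 + √19284257] ≈ (1/2)(137 + 4391.3844) = 2264.1922.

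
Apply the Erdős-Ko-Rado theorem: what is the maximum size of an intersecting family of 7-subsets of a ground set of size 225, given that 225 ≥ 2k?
max |F| = C(224, 6) = 163995687856

The Erdős-Ko-Rado theorem states: for n ≥ 2k, an intersecting family of k-subsets of an n-element set has size at most C(n − 1, k − 1), with equality for 'star' families {A ⊆ [n] : |A| = k, i ∈ A} (fix an element i). For n = 225, k = 7: C(224, 6) = 163995687856.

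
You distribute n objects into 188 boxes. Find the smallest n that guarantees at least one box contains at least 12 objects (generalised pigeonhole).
n = (12 − 1)·188 + 1 = 2069

By the generalised pigeonhole principle, to guarantee some box contains ≥ r objects we need more than (r − 1) · k objects total. Threshold: n = (r − 1) · k + 1. With r = 12 and k = 188: n = 11 · 188 + 1 = 2068 + 1 = 2069. For n = 2068 = 11 · 188, we can put exactly 11 objects in every box, avoiding 12 in any single one — so 2069 is tight.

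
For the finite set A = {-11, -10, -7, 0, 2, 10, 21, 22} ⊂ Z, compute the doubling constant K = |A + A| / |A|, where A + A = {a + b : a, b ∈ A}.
K = |A + A| / |A| = 32/8 = 4

Enumerate A + A = {a + b : a, b ∈ A}. With |A| = 8, there are |A|^2 = 64 ordered sum pairs; collecting distinct values, A + A = {-22, -21, -20, -18, -17, -14, -11, -10, -9, -8, -7, -5, -1, 0, 2, 3, 4, 10, 11, 12, 14, 15, 20, 21, 22, 23, 24, 31, 32, 42, 43, 44}, so |A + A| = 32. Thus K = 32/8 = 4. For comparison, the minimum possible |A + A| over all 8-element sets is 2·8 − 1 = 15 (so min K = 15/8), attained only by arithmetic progressions.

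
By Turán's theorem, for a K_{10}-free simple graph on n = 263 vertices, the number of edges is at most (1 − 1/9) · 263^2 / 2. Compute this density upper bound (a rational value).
Turán density bound = (8/9) · 263^2/2 = 276676/9 ≈ 30741.7778

Turán's theorem: ex(n, K_{r+1}) is achieved by the complete r-partite Turán graph T(n, r) with parts as balanced as possible, and is at most (1 − 1/r) · n^2/2. For r = 9, n = 263: the density bound is (8/9) · 69169/2 = 276676/9 ≈ 30741.7778. The integer-valued extremum is e(T(263, 9)) = 30741, which is strictly less than the density bound 276676/9 since 9 ∤ 263 (the parts of T(263, 9) cannot all be equal).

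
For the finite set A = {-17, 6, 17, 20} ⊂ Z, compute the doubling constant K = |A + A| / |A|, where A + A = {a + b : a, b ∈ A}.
K = |A + A| / |A| = 10/4 = 5/2

Enumerate A + A = {a + b : a, b ∈ A}. With |A| = 4, there are |A|^2 = 16 ordered sum pairs; collecting distinct values, A + A = {-34, -11, 0, 3, 12, 23, 26, 34, 37, 40}, so |A + A| = 10. Thus K = 10/4 = 5/2. For comparison, the minimum possible |A + A| over all 4-element sets is 2·4 − 1 = 7 (so min K = 7/4), attained only by arithmetic progressions.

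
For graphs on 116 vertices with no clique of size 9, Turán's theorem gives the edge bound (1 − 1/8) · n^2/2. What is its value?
Turán density bound = (7/8) · 116^2/2 = 5887

Turán's theorem: ex(n, K_{r+1}) is achieved by the complete r-partite Turán graph T(n, r) with parts as balanced as possible, and is at most (1 − 1/r) · n^2/2. For r = 8, n = 116: the density bound is (7/8) · 13456/2 = 5887. The integer-valued extremum is e(T(116, 8)) = 5886, which is strictly less than the density bound 5887 since 8 ∤ 116 (the parts of T(116, 8) cannot all be equal).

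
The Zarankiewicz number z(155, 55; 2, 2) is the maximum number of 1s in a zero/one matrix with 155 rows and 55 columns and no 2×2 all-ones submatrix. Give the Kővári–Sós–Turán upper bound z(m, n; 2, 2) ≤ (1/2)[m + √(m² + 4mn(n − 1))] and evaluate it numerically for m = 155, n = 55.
z(155, 55; 2, 2) ≤ (1/2)[155 + √(155² + 4·155·55·54)] = (1/2)[155 + √1865425] = 760.4028

Kővári–Sós–Turán: let r_1, ..., r_155 be the row sums and z = Σ r_i the total number of 1s. Each pair of columns can share at most one row with both entries 1 (else a 2×2 all-ones block appears), so Σ_i C(r_i, 2) ≤ C(55, 2) = 1485. By convexity Σ_i C(r_i, 2) ≥ 155·C(z/155, 2) = z(z − 155)/(2·155), giving z² − 155z − 155·55·54 ≤ 0 and hence z ≤ (1/2)[155 + √(24025 + 4·460350)] = (1/2)[155 + √1865425] ≈ (1/2)(155 + 1365.8056) = 760.4028.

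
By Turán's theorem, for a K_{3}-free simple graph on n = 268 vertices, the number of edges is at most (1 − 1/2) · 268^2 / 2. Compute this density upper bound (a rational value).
Turán density bound = (1/2) · 268^2/2 = 17956

Turán's theorem: ex(n, K_{r+1}) is achieved by the complete r-partite Turán graph T(n, r) with parts as balanced as possible, and is at most (1 − 1/r) · n^2/2. For r = 2, n = 268: the density bound is (1/2) · 71824/2 = 17956. Since 2 ∣ 268, the Turán graph T(268, 2) has parts of equal size 134, and its edge count e(T(268, 2)) = 17956 attains the density bound exactly.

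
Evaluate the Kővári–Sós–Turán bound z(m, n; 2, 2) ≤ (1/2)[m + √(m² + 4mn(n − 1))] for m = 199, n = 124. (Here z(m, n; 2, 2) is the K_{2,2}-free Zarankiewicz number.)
z(199, 124; 2, 2) ≤ (1/2)[199 + √(199² + 4·199·124·123)] = (1/2)[199 + √12180193] = 1844.5067

Kővári–Sós–Turán: let r_1, ..., r_199 be the row sums and z = Σ r_i the total number of 1s. Each pair of columns can share at most one row with both entries 1 (else a 2×2 all-ones block appears), so Σ_i C(r_i, 2) ≤ C(124, 2) = 7626. By convexity Σ_i C(r_i, 2) ≥ 199·C(z/199, 2) = z(z − 199)/(2·199), giving z² − 199z − 199·124·123 ≤ 0 and hence z ≤ (1/2)[199 + √(39601 + 4·3035148)] = (1/2)[199 + √12180193] ≈ (1/2)(199 + 3490.0133) = 1844.5067.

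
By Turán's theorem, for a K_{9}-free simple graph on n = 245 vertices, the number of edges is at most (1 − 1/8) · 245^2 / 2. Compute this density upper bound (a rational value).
Turán density bound = (7/8) · 245^2/2 = 420175/16 ≈ 26260.9375

Turán's theorem: ex(n, K_{r+1}) is achieved by the complete r-partite Turán graph T(n, r) with parts as balanced as possible, and is at most (1 − 1/r) · n^2/2. For r = 8, n = 245: the density bound is (7/8) · 60025/2 = 420175/16 ≈ 26260.9375. The integer-valued extremum is e(T(245, 8)) = 26260, which is strictly less than the density bound 420175/16 since 8 ∤ 245 (the parts of T(245, 8) cannot all be equal).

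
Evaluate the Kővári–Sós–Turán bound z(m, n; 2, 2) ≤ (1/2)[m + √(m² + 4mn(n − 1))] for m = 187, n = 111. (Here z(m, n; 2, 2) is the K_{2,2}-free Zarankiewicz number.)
z(187, 111; 2, 2) ≤ (1/2)[187 + √(187² + 4·187·111·110)] = (1/2)[187 + √9168049] = 1607.4393

Kővári–Sós–Turán: let r_1, ..., r_187 be the row sums and z = Σ r_i the total number of 1s. Each pair of columns can share at most one row with both entries 1 (else a 2×2 all-ones block appears), so Σ_i C(r_i, 2) ≤ C(111, 2) = 6105. By convexity Σ_i C(r_i, 2) ≥ 187·C(z/187, 2) = z(z − 187)/(2·187), giving z² − 187z − 187·111·110 ≤ 0 and hence z ≤ (1/2)[187 + √(34969 + 4·2283270)] = (1/2)[187 + √9168049] ≈ (1/2)(187 + 3027.8786) = 1607.4393.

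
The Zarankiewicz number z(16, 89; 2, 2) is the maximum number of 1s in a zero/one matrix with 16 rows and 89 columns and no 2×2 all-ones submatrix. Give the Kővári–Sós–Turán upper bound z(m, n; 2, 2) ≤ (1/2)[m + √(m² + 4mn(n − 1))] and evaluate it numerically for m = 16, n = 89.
z(16, 89; 2, 2) ≤ (1/2)[16 + √(16² + 4·16·89·88)] = (1/2)[16 + √501504] = 362.0847

Kővári–Sós–Turán: let r_1, ..., r_16 be the row sums and z = Σ r_i the total number of 1s. Each pair of columns can share at most one row with both entries 1 (else a 2×2 all-ones block appears), so Σ_i C(r_i, 2) ≤ C(89, 2) = 3916. By convexity Σ_i C(r_i, 2) ≥ 16·C(z/16, 2) = z(z − 16)/(2·16), giving z² − 16z − 16·89·88 ≤ 0 and hence z ≤ (1/2)[16 + √(256 + 4·125312)] = (1/2)[16 + √501504] ≈ (1/2)(16 + 708.1695) = 362.0847.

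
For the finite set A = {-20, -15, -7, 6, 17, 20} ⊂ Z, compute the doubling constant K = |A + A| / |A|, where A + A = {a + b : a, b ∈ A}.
K = |A + A| / |A| = 20/6 = 10/3

Enumerate A + A = {a + b : a, b ∈ A}. With |A| = 6, there are |A|^2 = 36 ordered sum pairs; collecting distinct values, A + A = {-40, -35, -30, -27, -22, -14, -9, -3, -1, 0, 2, 5, 10, 12, 13, 23, 26, 34, 37, 40}, so |A + A| = 20. Thus K = 20/6 = 10/3. For comparison, the minimum possible |A + A| over all 6-element sets is 2·6 − 1 = 11 (so min K = 11/6), attained only by arithmetic progressions.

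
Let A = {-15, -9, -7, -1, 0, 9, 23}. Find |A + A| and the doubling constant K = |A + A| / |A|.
K = |A + A| / |A| = 25/7

Enumerate A + A = {a + b : a, b ∈ A}. With |A| = 7, there are |A|^2 = 49 ordered sum pairs; collecting distinct values, A + A = {-30, -24, -22, -18, -16, -15, -14, -10, -9, -8, -7, -6, -2, -1, 0, 2, 8, 9, 14, 16, 18, 22, 23, 32, 46}, so |A + A| = 25. Thus K = 25/7. For comparison, the minimum possible |A + A| over all 7-element sets is 2·7 − 1 = 13 (so min K = 13/7), attained only by arithmetic progressions.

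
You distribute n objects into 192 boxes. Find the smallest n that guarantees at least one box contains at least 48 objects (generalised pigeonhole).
n = (48 − 1)·192 + 1 = 9025

By the generalised pigeonhole principle, to guarantee some box contains ≥ r objects we need more than (r − 1) · k objects total. Threshold: n = (r − 1) · k + 1. With r = 48 and k = 192: n = 47 · 192 + 1 = 9024 + 1 = 9025. For n = 9024 = 47 · 192, we can put exactly 47 objects in every box, avoiding 48 in any single one — so 9025 is tight.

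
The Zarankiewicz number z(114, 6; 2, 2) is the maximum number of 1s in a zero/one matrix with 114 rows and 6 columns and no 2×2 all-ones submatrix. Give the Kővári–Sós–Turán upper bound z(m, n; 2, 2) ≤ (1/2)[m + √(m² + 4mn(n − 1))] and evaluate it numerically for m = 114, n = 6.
z(114, 6; 2, 2) ≤ (1/2)[114 + √(114² + 4·114·6·5)] = (1/2)[114 + √26676] = 138.6639

Kővári–Sós–Turán: let r_1, ..., r_114 be the row sums and z = Σ r_i the total number of 1s. Each pair of columns can share at most one row with both entries 1 (else a 2×2 all-ones block appears), so Σ_i C(r_i, 2) ≤ C(6, 2) = 15. By convexity Σ_i C(r_i, 2) ≥ 114·C(z/114, 2) = z(z − 114)/(2·114), giving z² − 114z − 114·6·5 ≤ 0 and hence z ≤ (1/2)[114 + √(12996 + 4·3420)] = (1/2)[114 + √26676] ≈ (1/2)(114 + 163.3279) = 138.6639.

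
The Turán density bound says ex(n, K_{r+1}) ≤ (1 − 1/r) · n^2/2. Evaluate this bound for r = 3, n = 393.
Turán density bound = (2/3) · 393^2/2 = 51483

Turán's theorem: ex(n, K_{r+1}) is achieved by the complete r-partite Turán graph T(n, r) with parts as balanced as possible, and is at most (1 − 1/r) · n^2/2. For r = 3, n = 393: the density bound is (2/3) · 154449/2 = 51483. Since 3 ∣ 393, the Turán graph T(393, 3) has parts of equal size 131, and its edge count e(T(393, 3)) = 51483 attains the density bound exactly.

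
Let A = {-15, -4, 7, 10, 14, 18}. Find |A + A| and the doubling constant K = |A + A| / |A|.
K = |A + A| / |A| = 17/6

Enumerate A + A = {a + b : a, b ∈ A}. With |A| = 6, there are |A|^2 = 36 ordered sum pairs; collecting distinct values, A + A = {-30, -19, -8, -5, -1, 3, 6, 10, 14, 17, 20, 21, 24, 25, 28, 32, 36}, so |A + A| = 17. Thus K = 17/6. For comparison, the minimum possible |A + A| over all 6-element sets is 2·6 − 1 = 11 (so min K = 11/6), attained only by arithmetic progressions.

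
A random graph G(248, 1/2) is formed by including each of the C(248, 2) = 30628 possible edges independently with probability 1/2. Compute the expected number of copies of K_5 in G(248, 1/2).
E[# K_5] = C(248, 5) · (1/2)^C(5, 2) = 7506861544 / 2^10 = 938357693/128 = 7330919.4765625

For each 5-subset S of vertices (there are C(248, 5) = 7506861544 such S), let X_S = 1 if S induces a K_5 (all C(5, 2) = 10 edges present). Then P(X_S = 1) = (1/2)^10 = 1/1024. By linearity of expectation, E[# K_5] = C(248, 5) · (1/2)^10 = 7506861544 / 1024 = 938357693/128 = 7330919.4765625.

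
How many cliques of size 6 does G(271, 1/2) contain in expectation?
E[# K_6] = C(271, 6) · (1/2)^C(6, 2) = 520331994189 / 2^15 ≈ 15879272.283600

For each 6-subset S of vertices (there are C(271, 6) = 520331994189 such S), let X_S = 1 if S induces a K_6 (all C(6, 2) = 15 edges present). Then P(X_S = 1) = (1/2)^15 = 1/32768. By linearity of expectation, E[# K_6] = C(271, 6) · (1/2)^15 = 520331994189 / 32768 ≈ 15879272.283600.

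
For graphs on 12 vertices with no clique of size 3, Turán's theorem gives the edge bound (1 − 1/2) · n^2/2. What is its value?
Turán density bound = (1/2) · 12^2/2 = 36

Turán's theorem: ex(n, K_{r+1}) is achieved by the complete r-partite Turán graph T(n, r) with parts as balanced as possible, and is at most (1 − 1/r) · n^2/2. For r = 2, n = 12: the density bound is (1/2) · 144/2 = 36. Since 2 ∣ 12, the Turán graph T(12, 2) has parts of equal size 6, and its edge count e(T(12, 2)) = 36 attains the density bound exactly.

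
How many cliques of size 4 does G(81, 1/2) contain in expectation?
E[# K_4] = C(81, 4) · (1/2)^C(4, 2) = 1663740 / 2^6 = 415935/16 = 25995.9375

For each 4-subset S of vertices (there are C(81, 4) = 1663740 such S), let X_S = 1 if S induces a K_4 (all C(4, 2) = 6 edges present). Then P(X_S = 1) = (1/2)^6 = 1/64. By linearity of expectation, E[# K_4] = C(81, 4) · (1/2)^6 = 1663740 / 64 = 415935/16 = 25995.9375.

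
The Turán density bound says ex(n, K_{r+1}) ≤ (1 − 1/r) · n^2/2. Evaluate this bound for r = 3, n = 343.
Turán density bound = (2/3) · 343^2/2 = 117649/3 ≈ 39216.3333

Turán's theorem: ex(n, K_{r+1}) is achieved by the complete r-partite Turán graph T(n, r) with parts as balanced as possible, and is at most (1 − 1/r) · n^2/2. For r = 3, n = 343: the density bound is (2/3) · 117649/2 = 117649/3 ≈ 39216.3333. The integer-valued extremum is e(T(343, 3)) = 39216, which is strictly less than the density bound 117649/3 since 3 ∤ 343 (the parts of T(343, 3) cannot all be equal).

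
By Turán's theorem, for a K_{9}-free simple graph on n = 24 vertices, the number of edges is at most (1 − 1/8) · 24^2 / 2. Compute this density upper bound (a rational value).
Turán density bound = (7/8) · 24^2/2 = 252

Turán's theorem: ex(n, K_{r+1}) is achieved by the complete r-partite Turán graph T(n, r) with parts as balanced as possible, and is at most (1 − 1/r) · n^2/2. For r = 8, n = 24: the density bound is (7/8) · 576/2 = 252. Since 8 ∣ 24, the Turán graph T(24, 8) has parts of equal size 3, and its edge count e(T(24, 8)) = 252 attains the density bound exactly.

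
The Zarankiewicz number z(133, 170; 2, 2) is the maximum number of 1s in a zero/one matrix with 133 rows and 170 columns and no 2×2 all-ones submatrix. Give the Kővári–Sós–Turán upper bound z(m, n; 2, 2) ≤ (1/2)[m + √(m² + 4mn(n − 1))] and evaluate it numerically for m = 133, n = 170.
z(133, 170; 2, 2) ≤ (1/2)[133 + √(133² + 4·133·170·169)] = (1/2)[133 + √15302049] = 2022.3917

Kővári–Sós–Turán: let r_1, ..., r_133 be the row sums and z = Σ r_i the total number of 1s. Each pair of columns can share at most one row with both entries 1 (else a 2×2 all-ones block appears), so Σ_i C(r_i, 2) ≤ C(170, 2) = 14365. By convexity Σ_i C(r_i, 2) ≥ 133·C(z/133, 2) = z(z − 133)/(2·133), giving z² − 133z − 133·170·169 ≤ 0 and hence z ≤ (1/2)[133 + √(17689 + 4·3821090)] = (1/2)[133 + √15302049] ≈ (1/2)(133 + 3911.7834) = 2022.3917.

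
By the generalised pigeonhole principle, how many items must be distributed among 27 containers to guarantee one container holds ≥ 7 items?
n = (7 − 1)·27 + 1 = 163

By the generalised pigeonhole principle, to guarantee some box contains ≥ r objects we need more than (r − 1) · k objects total. Threshold: n = (r − 1) · k + 1. With r = 7 and k = 27: n = 6 · 27 + 1 = 162 + 1 = 163. For n = 162 = 6 · 27, we can put exactly 6 objects in every box, avoiding 7 in any single one — so 163 is tight.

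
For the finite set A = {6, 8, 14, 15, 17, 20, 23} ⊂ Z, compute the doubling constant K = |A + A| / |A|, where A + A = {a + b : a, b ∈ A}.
K = |A + A| / |A| = 21/7 = 3

Enumerate A + A = {a + b : a, b ∈ A}. With |A| = 7, there are |A|^2 = 49 ordered sum pairs; collecting distinct values, A + A = {12, 14, 16, 20, 21, 22, 23, 25, 26, 28, 29, 30, 31, 32, 34, 35, 37, 38, 40, 43, 46}, so |A + A| = 21. Thus K = 21/7 = 3. For comparison, the minimum possible |A + A| over all 7-element sets is 2·7 − 1 = 13 (so min K = 13/7), attained only by arithmetic progressions.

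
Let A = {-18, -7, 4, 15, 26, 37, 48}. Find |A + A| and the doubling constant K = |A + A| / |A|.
K = |A + A| / |A| = 13/7

Enumerate A + A = {a + b : a, b ∈ A}. With |A| = 7, there are |A|^2 = 49 ordered sum pairs; collecting distinct values, A + A = {-36, -25, -14, -3, 8, 19, 30, 41, 52, 63, 74, 85, 96}, so |A + A| = 13. Thus K = 13/7. Here |A + A| = 2|A| − 1 = 13, the minimum possible — so K = 13/7 is minimal, which holds iff A is an arithmetic progression.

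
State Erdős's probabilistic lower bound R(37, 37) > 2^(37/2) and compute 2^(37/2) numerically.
2^(37/2) = 370727.6001; so R(37, 37) > 370727.6001

Colour each edge of K_n uniformly at random with red/blue. The expected number of monochromatic K_37 is C(n, 37) · 2 · 2^(−C(37,2)). If C(n, 37) · 2^(1 − C(37,2)) < 1, then with positive probability no monochromatic K_37 exists, so R(37, 37) > n. The standard estimate C(n, 37) ≤ n^37/37! shows this inequality holds whenever n ≤ 2^(37/2) (since 37! · 2^(C(37,2) − 1) > 2^(37^2/2) ≥ n^37). Hence R(37, 37) > 2^(37/2) = 370727.6001.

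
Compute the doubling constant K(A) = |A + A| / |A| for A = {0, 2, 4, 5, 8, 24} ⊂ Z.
K = |A + A| / |A| = 18/6 = 3

Enumerate A + A = {a + b : a, b ∈ A}. With |A| = 6, there are |A|^2 = 36 ordered sum pairs; collecting distinct values, A + A = {0, 2, 4, 5, 6, 7, 8, 9, 10, 12, 13, 16, 24, 26, 28, 29, 32, 48}, so |A + A| = 18. Thus K = 18/6 = 3. For comparison, the minimum possible |A + A| over all 6-element sets is 2·6 − 1 = 11 (so min K = 11/6), attained only by arithmetic progressions.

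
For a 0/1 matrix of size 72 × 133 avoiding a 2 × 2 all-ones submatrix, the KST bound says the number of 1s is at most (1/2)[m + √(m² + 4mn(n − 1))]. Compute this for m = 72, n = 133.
z(72, 133; 2, 2) ≤ (1/2)[72 + √(72² + 4·72·133·132)] = (1/2)[72 + √5061312] = 1160.868

Kővári–Sós–Turán: let r_1, ..., r_72 be the row sums and z = Σ r_i the total number of 1s. Each pair of columns can share at most one row with both entries 1 (else a 2×2 all-ones block appears), so Σ_i C(r_i, 2) ≤ C(133, 2) = 8778. By convexity Σ_i C(r_i, 2) ≥ 72·C(z/72, 2) = z(z − 72)/(2·72), giving z² − 72z − 72·133·132 ≤ 0 and hence z ≤ (1/2)[72 + √(5184 + 4·1264032)] = (1/2)[72 + √5061312] ≈ (1/2)(72 + 2249.736) = 1160.868.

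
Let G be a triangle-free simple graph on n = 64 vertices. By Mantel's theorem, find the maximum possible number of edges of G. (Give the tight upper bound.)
ex(64, K_3) = ⌊64^2/4⌋ = 1024

Mantel (1907): a triangle-free graph on n vertices has at most ⌊n^2/4⌋ edges, with equality for the complete bipartite graph K_{⌊n/2⌋, ⌈n/2⌉}. For n = 64: ⌊64^2/4⌋ = ⌊4096/4⌋ = 1024. The extremal graph is K_{32, 32}, which has 32·32 = 1024 edges.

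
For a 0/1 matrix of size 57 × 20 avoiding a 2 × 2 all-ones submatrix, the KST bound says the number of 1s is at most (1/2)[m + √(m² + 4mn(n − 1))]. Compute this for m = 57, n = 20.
z(57, 20; 2, 2) ≤ (1/2)[57 + √(57² + 4·57·20·19)] = (1/2)[57 + √89889] = 178.4075

Kővári–Sós–Turán: let r_1, ..., r_57 be the row sums and z = Σ r_i the total number of 1s. Each pair of columns can share at most one row with both entries 1 (else a 2×2 all-ones block appears), so Σ_i C(r_i, 2) ≤ C(20, 2) = 190. By convexity Σ_i C(r_i, 2) ≥ 57·C(z/57, 2) = z(z − 57)/(2·57), giving z² − 57z − 57·20·19 ≤ 0 and hence z ≤ (1/2)[57 + √(3249 + 4·21660)] = (1/2)[57 + √89889] ≈ (1/2)(57 + 299.8149) = 178.4075.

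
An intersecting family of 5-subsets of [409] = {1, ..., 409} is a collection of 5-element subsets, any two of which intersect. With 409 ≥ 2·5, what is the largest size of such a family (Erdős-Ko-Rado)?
max |F| = C(408, 4) = 1137691170

Erdős-Ko-Rado (1961): when n ≥ 2k, max |F| = C(n−1, k−1). The bound is attained by the star {A : i ∈ A} for any fixed i ∈ [n]. Here C(409−1, 5−1) = C(408, 4) = 1137691170.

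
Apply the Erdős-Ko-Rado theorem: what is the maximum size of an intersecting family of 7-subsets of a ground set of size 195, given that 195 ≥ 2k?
max |F| = C(194, 6) = 68482017072

The Erdős-Ko-Rado theorem states: for n ≥ 2k, an intersecting family of k-subsets of an n-element set has size at most C(n − 1, k − 1), with equality for 'star' families {A ⊆ [n] : |A| = k, i ∈ A} (fix an element i). For n = 195, k = 7: C(194, 6) = 68482017072.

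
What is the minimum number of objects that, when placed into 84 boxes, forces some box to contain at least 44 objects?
n = (44 − 1)·84 + 1 = 3613

By the generalised pigeonhole principle, to guarantee some box contains ≥ r objects we need more than (r − 1) · k objects total. Threshold: n = (r − 1) · k + 1. With r = 44 and k = 84: n = 43 · 84 + 1 = 3612 + 1 = 3613. For n = 3612 = 43 · 84, we can put exactly 43 objects in every box, avoiding 44 in any single one — so 3613 is tight.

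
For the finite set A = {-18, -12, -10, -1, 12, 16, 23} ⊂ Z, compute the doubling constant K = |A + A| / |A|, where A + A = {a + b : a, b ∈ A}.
K = |A + A| / |A| = 26/7

Enumerate A + A = {a + b : a, b ∈ A}. With |A| = 7, there are |A|^2 = 49 ordered sum pairs; collecting distinct values, A + A = {-36, -30, -28, -24, -22, -20, -19, -13, -11, -6, -2, 0, 2, 4, 5, 6, 11, 13, 15, 22, 24, 28, 32, 35, 39, 46}, so |A + A| = 26. Thus K = 26/7. For comparison, the minimum possible |A + A| over all 7-element sets is 2·7 − 1 = 13 (so min K = 13/7), attained only by arithmetic progressions.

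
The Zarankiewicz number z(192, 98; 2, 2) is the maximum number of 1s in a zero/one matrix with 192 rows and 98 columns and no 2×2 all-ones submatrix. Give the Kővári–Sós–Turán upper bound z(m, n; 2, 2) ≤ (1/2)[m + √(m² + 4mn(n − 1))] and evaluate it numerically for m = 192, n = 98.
z(192, 98; 2, 2) ≤ (1/2)[192 + √(192² + 4·192·98·97)] = (1/2)[192 + √7337472] = 1450.3884

Kővári–Sós–Turán: let r_1, ..., r_192 be the row sums and z = Σ r_i the total number of 1s. Each pair of columns can share at most one row with both entries 1 (else a 2×2 all-ones block appears), so Σ_i C(r_i, 2) ≤ C(98, 2) = 4753. By convexity Σ_i C(r_i, 2) ≥ 192·C(z/192, 2) = z(z − 192)/(2·192), giving z² − 192z − 192·98·97 ≤ 0 and hence z ≤ (1/2)[192 + √(36864 + 4·1825152)] = (1/2)[192 + √7337472] ≈ (1/2)(192 + 2708.7768) = 1450.3884.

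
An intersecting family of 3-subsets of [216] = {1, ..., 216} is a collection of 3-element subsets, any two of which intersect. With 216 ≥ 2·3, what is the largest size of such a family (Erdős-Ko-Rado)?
max |F| = C(215, 2) = 23005

Erdős-Ko-Rado (1961): when n ≥ 2k, max |F| = C(n−1, k−1). The bound is attained by the star {A : i ∈ A} for any fixed i ∈ [n]. Here C(216−1, 3−1) = C(215, 2) = 23005.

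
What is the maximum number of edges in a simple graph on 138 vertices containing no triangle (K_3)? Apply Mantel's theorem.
ex(138, K_3) = ⌊138^2/4⌋ = 4761

Mantel (1907): a triangle-free graph on n vertices has at most ⌊n^2/4⌋ edges, with equality for the complete bipartite graph K_{⌊n/2⌋, ⌈n/2⌉}. For n = 138: ⌊138^2/4⌋ = ⌊19044/4⌋ = 4761. The extremal graph is K_{69, 69}, which has 69·69 = 4761 edges.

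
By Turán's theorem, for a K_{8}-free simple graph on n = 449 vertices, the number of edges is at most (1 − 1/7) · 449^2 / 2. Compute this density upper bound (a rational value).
Turán density bound = (6/7) · 449^2/2 = 604803/7 ≈ 86400.4286

Turán's theorem: ex(n, K_{r+1}) is achieved by the complete r-partite Turán graph T(n, r) with parts as balanced as possible, and is at most (1 − 1/r) · n^2/2. For r = 7, n = 449: the density bound is (6/7) · 201601/2 = 604803/7 ≈ 86400.4286. The integer-valued extremum is e(T(449, 7)) = 86400, which is strictly less than the density bound 604803/7 since 7 ∤ 449 (the parts of T(449, 7) cannot all be equal).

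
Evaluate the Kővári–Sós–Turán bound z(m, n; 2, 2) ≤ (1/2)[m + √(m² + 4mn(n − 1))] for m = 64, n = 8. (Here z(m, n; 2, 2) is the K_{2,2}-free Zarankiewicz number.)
z(64, 8; 2, 2) ≤ (1/2)[64 + √(64² + 4·64·8·7)] = (1/2)[64 + √18432] = 99.8823

Kővári–Sós–Turán: let r_1, ..., r_64 be the row sums and z = Σ r_i the total number of 1s. Each pair of columns can share at most one row with both entries 1 (else a 2×2 all-ones block appears), so Σ_i C(r_i, 2) ≤ C(8, 2) = 28. By convexity Σ_i C(r_i, 2) ≥ 64·C(z/64, 2) = z(z − 64)/(2·64), giving z² − 64z − 64·8·7 ≤ 0 and hence z ≤ (1/2)[64 + √(4096 + 4·3584)] = (1/2)[64 + √18432] ≈ (1/2)(64 + 135.7645) = 99.8823.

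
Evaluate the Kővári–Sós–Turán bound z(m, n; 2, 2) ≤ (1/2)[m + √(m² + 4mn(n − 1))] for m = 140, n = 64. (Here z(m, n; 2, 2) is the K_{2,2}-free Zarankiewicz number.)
z(140, 64; 2, 2) ≤ (1/2)[140 + √(140² + 4·140·64·63)] = (1/2)[140 + √2277520] = 824.5727

Kővári–Sós–Turán: let r_1, ..., r_140 be the row sums and z = Σ r_i the total number of 1s. Each pair of columns can share at most one row with both entries 1 (else a 2×2 all-ones block appears), so Σ_i C(r_i, 2) ≤ C(64, 2) = 2016. By convexity Σ_i C(r_i, 2) ≥ 140·C(z/140, 2) = z(z − 140)/(2·140), giving z² − 140z − 140·64·63 ≤ 0 and hence z ≤ (1/2)[140 + √(19600 + 4·564480)] = (1/2)[140 + √2277520] ≈ (1/2)(140 + 1509.1455) = 824.5727.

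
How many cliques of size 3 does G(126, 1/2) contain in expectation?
E[# K_3] = C(126, 3) · (1/2)^C(3, 2) = 325500 / 2^3 = 81375/2 = 40687.5

For each 3-subset S of vertices (there are C(126, 3) = 325500 such S), let X_S = 1 if S induces a K_3 (all C(3, 2) = 3 edges present). Then P(X_S = 1) = (1/2)^3 = 1/8. By linearity of expectation, E[# K_3] = C(126, 3) · (1/2)^3 = 325500 / 8 = 81375/2 = 40687.5.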